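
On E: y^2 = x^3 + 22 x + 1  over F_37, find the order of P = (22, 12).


Compute successive multiples of P until we hit O:
  1P = (22, 12)
  2P = (0, 1)
  3P = (6, 33)
  4P = (10, 0)
  5P = (6, 4)
  6P = (0, 36)
  7P = (22, 25)
  8P = O

ord(P) = 8


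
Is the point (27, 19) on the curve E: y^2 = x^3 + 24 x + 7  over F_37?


Check whether y^2 = x^3 + 24 x + 7 (mod 37) for (x, y) = (27, 19).
LHS: y^2 = 19^2 mod 37 = 28
RHS: x^3 + 24 x + 7 = 27^3 + 24*27 + 7 mod 37 = 25
LHS != RHS

No, not on the curve


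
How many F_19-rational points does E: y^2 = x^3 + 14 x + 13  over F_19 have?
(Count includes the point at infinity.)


For each x in F_19, count y with y^2 = x^3 + 14 x + 13 mod 19:
  x = 1: RHS = 9, y in [3, 16]  -> 2 point(s)
  x = 2: RHS = 11, y in [7, 12]  -> 2 point(s)
  x = 3: RHS = 6, y in [5, 14]  -> 2 point(s)
  x = 4: RHS = 0, y in [0]  -> 1 point(s)
  x = 6: RHS = 9, y in [3, 16]  -> 2 point(s)
  x = 7: RHS = 17, y in [6, 13]  -> 2 point(s)
  x = 11: RHS = 16, y in [4, 15]  -> 2 point(s)
  x = 12: RHS = 9, y in [3, 16]  -> 2 point(s)
  x = 13: RHS = 17, y in [6, 13]  -> 2 point(s)
  x = 15: RHS = 7, y in [8, 11]  -> 2 point(s)
  x = 16: RHS = 1, y in [1, 18]  -> 2 point(s)
  x = 18: RHS = 17, y in [6, 13]  -> 2 point(s)
Affine points: 23. Add the point at infinity: total = 24.

#E(F_19) = 24


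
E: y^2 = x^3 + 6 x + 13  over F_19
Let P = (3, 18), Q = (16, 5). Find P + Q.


P != Q, so use the chord formula.
s = (y2 - y1) / (x2 - x1) = (6) / (13) mod 19 = 18
x3 = s^2 - x1 - x2 mod 19 = 18^2 - 3 - 16 = 1
y3 = s (x1 - x3) - y1 mod 19 = 18 * (3 - 1) - 18 = 18

P + Q = (1, 18)


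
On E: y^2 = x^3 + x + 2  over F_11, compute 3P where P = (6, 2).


k = 3 = 11_2 (binary, LSB first: 11)
Double-and-add from P = (6, 2):
  bit 0 = 1: acc = O + (6, 2) = (6, 2)
  bit 1 = 1: acc = (6, 2) + (8, 4) = (9, 6)

3P = (9, 6)


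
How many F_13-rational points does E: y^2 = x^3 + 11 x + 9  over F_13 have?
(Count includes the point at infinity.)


For each x in F_13, count y with y^2 = x^3 + 11 x + 9 mod 13:
  x = 0: RHS = 9, y in [3, 10]  -> 2 point(s)
  x = 2: RHS = 0, y in [0]  -> 1 point(s)
  x = 3: RHS = 4, y in [2, 11]  -> 2 point(s)
  x = 4: RHS = 0, y in [0]  -> 1 point(s)
  x = 7: RHS = 0, y in [0]  -> 1 point(s)
  x = 10: RHS = 1, y in [1, 12]  -> 2 point(s)
  x = 12: RHS = 10, y in [6, 7]  -> 2 point(s)
Affine points: 11. Add the point at infinity: total = 12.

#E(F_13) = 12


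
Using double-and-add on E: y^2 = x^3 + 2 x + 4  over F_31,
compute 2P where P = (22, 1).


k = 2 = 10_2 (binary, LSB first: 01)
Double-and-add from P = (22, 1):
  bit 0 = 0: acc unchanged = O
  bit 1 = 1: acc = O + (28, 8) = (28, 8)

2P = (28, 8)


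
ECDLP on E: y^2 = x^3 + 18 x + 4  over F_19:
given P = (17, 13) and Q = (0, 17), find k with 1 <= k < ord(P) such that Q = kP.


Enumerate multiples of P until we hit Q = (0, 17):
  1P = (17, 13)
  2P = (15, 1)
  3P = (4, 8)
  4P = (14, 13)
  5P = (7, 6)
  6P = (1, 2)
  7P = (6, 10)
  8P = (0, 2)
  9P = (18, 2)
  10P = (10, 5)
  11P = (3, 3)
  12P = (3, 16)
  13P = (10, 14)
  14P = (18, 17)
  15P = (0, 17)
Match found at i = 15.

k = 15


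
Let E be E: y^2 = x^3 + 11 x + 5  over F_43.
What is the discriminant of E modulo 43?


4 a^3 + 27 b^2 = 4*11^3 + 27*5^2 = 5324 + 675 = 5999
Delta = -16 * (5999) = -95984
Delta mod 43 = 35

Delta = 35 (mod 43)


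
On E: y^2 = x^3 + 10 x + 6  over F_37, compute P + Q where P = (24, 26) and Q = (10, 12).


P != Q, so use the chord formula.
s = (y2 - y1) / (x2 - x1) = (23) / (23) mod 37 = 1
x3 = s^2 - x1 - x2 mod 37 = 1^2 - 24 - 10 = 4
y3 = s (x1 - x3) - y1 mod 37 = 1 * (24 - 4) - 26 = 31

P + Q = (4, 31)


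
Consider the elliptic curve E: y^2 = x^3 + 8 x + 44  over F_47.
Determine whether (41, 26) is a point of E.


Check whether y^2 = x^3 + 8 x + 44 (mod 47) for (x, y) = (41, 26).
LHS: y^2 = 26^2 mod 47 = 18
RHS: x^3 + 8 x + 44 = 41^3 + 8*41 + 44 mod 47 = 15
LHS != RHS

No, not on the curve


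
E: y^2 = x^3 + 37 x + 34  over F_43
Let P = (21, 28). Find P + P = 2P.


Doubling: s = (3 x1^2 + a) / (2 y1)
s = (3*21^2 + 37) / (2*28) mod 43 = 12
x3 = s^2 - 2 x1 mod 43 = 12^2 - 2*21 = 16
y3 = s (x1 - x3) - y1 mod 43 = 12 * (21 - 16) - 28 = 32

2P = (16, 32)


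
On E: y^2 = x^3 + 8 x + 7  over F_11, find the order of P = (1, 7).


Compute successive multiples of P until we hit O:
  1P = (1, 7)
  2P = (9, 4)
  3P = (2, 3)
  4P = (2, 8)
  5P = (9, 7)
  6P = (1, 4)
  7P = O

ord(P) = 7


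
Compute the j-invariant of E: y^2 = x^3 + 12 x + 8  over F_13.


Delta = -16(4 a^3 + 27 b^2) mod 13 = 2
-1728 * (4 a)^3 = -1728 * (4*12)^3 mod 13 = 1
j = 1 * 2^(-1) mod 13 = 7

j = 7 (mod 13)


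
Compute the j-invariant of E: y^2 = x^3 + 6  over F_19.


Delta = -16(4 a^3 + 27 b^2) mod 19 = 9
-1728 * (4 a)^3 = -1728 * (4*0)^3 mod 19 = 0
j = 0 * 9^(-1) mod 19 = 0

j = 0 (mod 19)


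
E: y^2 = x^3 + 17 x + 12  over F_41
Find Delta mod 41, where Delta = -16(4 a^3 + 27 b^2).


4 a^3 + 27 b^2 = 4*17^3 + 27*12^2 = 19652 + 3888 = 23540
Delta = -16 * (23540) = -376640
Delta mod 41 = 27

Delta = 27 (mod 41)


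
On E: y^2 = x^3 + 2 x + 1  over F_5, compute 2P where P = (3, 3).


Doubling: s = (3 x1^2 + a) / (2 y1)
s = (3*3^2 + 2) / (2*3) mod 5 = 4
x3 = s^2 - 2 x1 mod 5 = 4^2 - 2*3 = 0
y3 = s (x1 - x3) - y1 mod 5 = 4 * (3 - 0) - 3 = 4

2P = (0, 4)


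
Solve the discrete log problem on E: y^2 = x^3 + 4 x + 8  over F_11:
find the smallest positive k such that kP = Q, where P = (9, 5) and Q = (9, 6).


Enumerate multiples of P until we hit Q = (9, 6):
  1P = (9, 5)
  2P = (7, 7)
  3P = (7, 4)
  4P = (9, 6)
Match found at i = 4.

k = 4


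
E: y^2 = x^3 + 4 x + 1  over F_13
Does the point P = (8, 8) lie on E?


Check whether y^2 = x^3 + 4 x + 1 (mod 13) for (x, y) = (8, 8).
LHS: y^2 = 8^2 mod 13 = 12
RHS: x^3 + 4 x + 1 = 8^3 + 4*8 + 1 mod 13 = 12
LHS = RHS

Yes, on the curve


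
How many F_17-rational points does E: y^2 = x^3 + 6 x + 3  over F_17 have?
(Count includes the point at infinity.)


For each x in F_17, count y with y^2 = x^3 + 6 x + 3 mod 17:
  x = 6: RHS = 0, y in [0]  -> 1 point(s)
  x = 8: RHS = 2, y in [6, 11]  -> 2 point(s)
  x = 9: RHS = 4, y in [2, 15]  -> 2 point(s)
  x = 10: RHS = 9, y in [3, 14]  -> 2 point(s)
  x = 12: RHS = 1, y in [1, 16]  -> 2 point(s)
  x = 13: RHS = 0, y in [0]  -> 1 point(s)
  x = 14: RHS = 9, y in [3, 14]  -> 2 point(s)
  x = 15: RHS = 0, y in [0]  -> 1 point(s)
  x = 16: RHS = 13, y in [8, 9]  -> 2 point(s)
Affine points: 15. Add the point at infinity: total = 16.

#E(F_17) = 16


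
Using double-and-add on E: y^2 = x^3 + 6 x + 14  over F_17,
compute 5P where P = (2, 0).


k = 5 = 101_2 (binary, LSB first: 101)
Double-and-add from P = (2, 0):
  bit 0 = 1: acc = O + (2, 0) = (2, 0)
  bit 1 = 0: acc unchanged = (2, 0)
  bit 2 = 1: acc = (2, 0) + O = (2, 0)

5P = (2, 0)


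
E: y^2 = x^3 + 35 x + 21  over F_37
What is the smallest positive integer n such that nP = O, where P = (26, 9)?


Compute successive multiples of P until we hit O:
  1P = (26, 9)
  2P = (13, 3)
  3P = (5, 32)
  4P = (27, 15)
  5P = (20, 27)
  6P = (0, 24)
  7P = (15, 6)
  8P = (8, 6)
  ... (continuing to 36P)
  36P = O

ord(P) = 36


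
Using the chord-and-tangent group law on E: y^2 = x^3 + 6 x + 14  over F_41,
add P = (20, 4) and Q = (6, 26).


P != Q, so use the chord formula.
s = (y2 - y1) / (x2 - x1) = (22) / (27) mod 41 = 16
x3 = s^2 - x1 - x2 mod 41 = 16^2 - 20 - 6 = 25
y3 = s (x1 - x3) - y1 mod 41 = 16 * (20 - 25) - 4 = 39

P + Q = (25, 39)


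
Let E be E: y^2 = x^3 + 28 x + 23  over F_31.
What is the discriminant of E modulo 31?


4 a^3 + 27 b^2 = 4*28^3 + 27*23^2 = 87808 + 14283 = 102091
Delta = -16 * (102091) = -1633456
Delta mod 31 = 27

Delta = 27 (mod 31)


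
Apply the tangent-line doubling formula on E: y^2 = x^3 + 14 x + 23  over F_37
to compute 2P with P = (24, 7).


Doubling: s = (3 x1^2 + a) / (2 y1)
s = (3*24^2 + 14) / (2*7) mod 37 = 24
x3 = s^2 - 2 x1 mod 37 = 24^2 - 2*24 = 10
y3 = s (x1 - x3) - y1 mod 37 = 24 * (24 - 10) - 7 = 33

2P = (10, 33)


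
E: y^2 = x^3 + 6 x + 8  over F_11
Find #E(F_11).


For each x in F_11, count y with y^2 = x^3 + 6 x + 8 mod 11:
  x = 1: RHS = 4, y in [2, 9]  -> 2 point(s)
  x = 3: RHS = 9, y in [3, 8]  -> 2 point(s)
  x = 5: RHS = 9, y in [3, 8]  -> 2 point(s)
  x = 10: RHS = 1, y in [1, 10]  -> 2 point(s)
Affine points: 8. Add the point at infinity: total = 9.

#E(F_11) = 9


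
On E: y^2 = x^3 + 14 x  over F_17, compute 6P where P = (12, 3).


k = 6 = 110_2 (binary, LSB first: 011)
Double-and-add from P = (12, 3):
  bit 0 = 0: acc unchanged = O
  bit 1 = 1: acc = O + (1, 10) = (1, 10)
  bit 2 = 1: acc = (1, 10) + (15, 7) = (2, 6)

6P = (2, 6)


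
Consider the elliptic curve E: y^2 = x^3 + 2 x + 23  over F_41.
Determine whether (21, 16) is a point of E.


Check whether y^2 = x^3 + 2 x + 23 (mod 41) for (x, y) = (21, 16).
LHS: y^2 = 16^2 mod 41 = 10
RHS: x^3 + 2 x + 23 = 21^3 + 2*21 + 23 mod 41 = 19
LHS != RHS

No, not on the curve


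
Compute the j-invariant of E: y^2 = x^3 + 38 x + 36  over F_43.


Delta = -16(4 a^3 + 27 b^2) mod 43 = 33
-1728 * (4 a)^3 = -1728 * (4*38)^3 mod 43 = 16
j = 16 * 33^(-1) mod 43 = 7

j = 7 (mod 43)


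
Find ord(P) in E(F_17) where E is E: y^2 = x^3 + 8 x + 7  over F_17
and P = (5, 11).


Compute successive multiples of P until we hit O:
  1P = (5, 11)
  2P = (16, 7)
  3P = (4, 1)
  4P = (6, 13)
  5P = (10, 13)
  6P = (11, 7)
  7P = (9, 3)
  8P = (7, 10)
  ... (continuing to 22P)
  22P = O

ord(P) = 22


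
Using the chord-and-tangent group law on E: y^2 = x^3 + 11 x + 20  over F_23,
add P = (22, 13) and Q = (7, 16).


P != Q, so use the chord formula.
s = (y2 - y1) / (x2 - x1) = (3) / (8) mod 23 = 9
x3 = s^2 - x1 - x2 mod 23 = 9^2 - 22 - 7 = 6
y3 = s (x1 - x3) - y1 mod 23 = 9 * (22 - 6) - 13 = 16

P + Q = (6, 16)


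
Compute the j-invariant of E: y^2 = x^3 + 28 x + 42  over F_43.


Delta = -16(4 a^3 + 27 b^2) mod 43 = 9
-1728 * (4 a)^3 = -1728 * (4*28)^3 mod 43 = 2
j = 2 * 9^(-1) mod 43 = 5

j = 5 (mod 43)


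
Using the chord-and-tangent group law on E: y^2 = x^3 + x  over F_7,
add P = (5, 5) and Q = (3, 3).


P != Q, so use the chord formula.
s = (y2 - y1) / (x2 - x1) = (5) / (5) mod 7 = 1
x3 = s^2 - x1 - x2 mod 7 = 1^2 - 5 - 3 = 0
y3 = s (x1 - x3) - y1 mod 7 = 1 * (5 - 0) - 5 = 0

P + Q = (0, 0)


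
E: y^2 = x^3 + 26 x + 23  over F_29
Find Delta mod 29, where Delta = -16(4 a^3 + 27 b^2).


4 a^3 + 27 b^2 = 4*26^3 + 27*23^2 = 70304 + 14283 = 84587
Delta = -16 * (84587) = -1353392
Delta mod 29 = 9

Delta = 9 (mod 29)


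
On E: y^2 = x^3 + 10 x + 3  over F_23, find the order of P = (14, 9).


Compute successive multiples of P until we hit O:
  1P = (14, 9)
  2P = (18, 14)
  3P = (17, 16)
  4P = (0, 16)
  5P = (15, 3)
  6P = (7, 18)
  7P = (6, 7)
  8P = (16, 2)
  ... (continuing to 21P)
  21P = O

ord(P) = 21


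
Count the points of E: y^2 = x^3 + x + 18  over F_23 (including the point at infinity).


For each x in F_23, count y with y^2 = x^3 + 1 x + 18 mod 23:
  x = 0: RHS = 18, y in [8, 15]  -> 2 point(s)
  x = 3: RHS = 2, y in [5, 18]  -> 2 point(s)
  x = 7: RHS = 0, y in [0]  -> 1 point(s)
  x = 8: RHS = 9, y in [3, 20]  -> 2 point(s)
  x = 10: RHS = 16, y in [4, 19]  -> 2 point(s)
  x = 11: RHS = 3, y in [7, 16]  -> 2 point(s)
  x = 14: RHS = 16, y in [4, 19]  -> 2 point(s)
  x = 15: RHS = 4, y in [2, 21]  -> 2 point(s)
  x = 16: RHS = 13, y in [6, 17]  -> 2 point(s)
  x = 17: RHS = 3, y in [7, 16]  -> 2 point(s)
  x = 18: RHS = 3, y in [7, 16]  -> 2 point(s)
  x = 21: RHS = 8, y in [10, 13]  -> 2 point(s)
  x = 22: RHS = 16, y in [4, 19]  -> 2 point(s)
Affine points: 25. Add the point at infinity: total = 26.

#E(F_23) = 26


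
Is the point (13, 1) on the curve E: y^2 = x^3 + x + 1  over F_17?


Check whether y^2 = x^3 + 1 x + 1 (mod 17) for (x, y) = (13, 1).
LHS: y^2 = 1^2 mod 17 = 1
RHS: x^3 + 1 x + 1 = 13^3 + 1*13 + 1 mod 17 = 1
LHS = RHS

Yes, on the curve


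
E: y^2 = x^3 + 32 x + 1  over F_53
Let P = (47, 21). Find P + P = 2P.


Doubling: s = (3 x1^2 + a) / (2 y1)
s = (3*47^2 + 32) / (2*21) mod 53 = 21
x3 = s^2 - 2 x1 mod 53 = 21^2 - 2*47 = 29
y3 = s (x1 - x3) - y1 mod 53 = 21 * (47 - 29) - 21 = 39

2P = (29, 39)


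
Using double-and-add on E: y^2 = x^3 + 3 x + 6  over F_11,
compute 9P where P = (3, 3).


k = 9 = 1001_2 (binary, LSB first: 1001)
Double-and-add from P = (3, 3):
  bit 0 = 1: acc = O + (3, 3) = (3, 3)
  bit 1 = 0: acc unchanged = (3, 3)
  bit 2 = 0: acc unchanged = (3, 3)
  bit 3 = 1: acc = (3, 3) + (6, 3) = (2, 8)

9P = (2, 8)


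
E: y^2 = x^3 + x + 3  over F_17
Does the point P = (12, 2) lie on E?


Check whether y^2 = x^3 + 1 x + 3 (mod 17) for (x, y) = (12, 2).
LHS: y^2 = 2^2 mod 17 = 4
RHS: x^3 + 1 x + 3 = 12^3 + 1*12 + 3 mod 17 = 9
LHS != RHS

No, not on the curve


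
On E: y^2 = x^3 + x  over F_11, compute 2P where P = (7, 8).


Doubling: s = (3 x1^2 + a) / (2 y1)
s = (3*7^2 + 1) / (2*8) mod 11 = 1
x3 = s^2 - 2 x1 mod 11 = 1^2 - 2*7 = 9
y3 = s (x1 - x3) - y1 mod 11 = 1 * (7 - 9) - 8 = 1

2P = (9, 1)


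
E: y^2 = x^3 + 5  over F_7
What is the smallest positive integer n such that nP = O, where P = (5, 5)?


Compute successive multiples of P until we hit O:
  1P = (5, 5)
  2P = (6, 5)
  3P = (3, 2)
  4P = (3, 5)
  5P = (6, 2)
  6P = (5, 2)
  7P = O

ord(P) = 7


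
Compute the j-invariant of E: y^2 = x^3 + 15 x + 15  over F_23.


Delta = -16(4 a^3 + 27 b^2) mod 23 = 14
-1728 * (4 a)^3 = -1728 * (4*15)^3 mod 23 = 2
j = 2 * 14^(-1) mod 23 = 10

j = 10 (mod 23)


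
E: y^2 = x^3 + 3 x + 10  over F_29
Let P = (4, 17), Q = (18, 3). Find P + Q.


P != Q, so use the chord formula.
s = (y2 - y1) / (x2 - x1) = (15) / (14) mod 29 = 28
x3 = s^2 - x1 - x2 mod 29 = 28^2 - 4 - 18 = 8
y3 = s (x1 - x3) - y1 mod 29 = 28 * (4 - 8) - 17 = 16

P + Q = (8, 16)


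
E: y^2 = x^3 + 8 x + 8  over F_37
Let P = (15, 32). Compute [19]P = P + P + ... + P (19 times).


k = 19 = 10011_2 (binary, LSB first: 11001)
Double-and-add from P = (15, 32):
  bit 0 = 1: acc = O + (15, 32) = (15, 32)
  bit 1 = 1: acc = (15, 32) + (11, 13) = (22, 18)
  bit 2 = 0: acc unchanged = (22, 18)
  bit 3 = 0: acc unchanged = (22, 18)
  bit 4 = 1: acc = (22, 18) + (17, 32) = (31, 22)

19P = (31, 22)


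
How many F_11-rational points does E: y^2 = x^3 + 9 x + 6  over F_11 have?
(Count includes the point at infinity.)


For each x in F_11, count y with y^2 = x^3 + 9 x + 6 mod 11:
  x = 1: RHS = 5, y in [4, 7]  -> 2 point(s)
  x = 3: RHS = 5, y in [4, 7]  -> 2 point(s)
  x = 5: RHS = 0, y in [0]  -> 1 point(s)
  x = 6: RHS = 1, y in [1, 10]  -> 2 point(s)
  x = 7: RHS = 5, y in [4, 7]  -> 2 point(s)
Affine points: 9. Add the point at infinity: total = 10.

#E(F_11) = 10


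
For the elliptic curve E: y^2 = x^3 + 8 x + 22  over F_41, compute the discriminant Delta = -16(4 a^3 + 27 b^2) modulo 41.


4 a^3 + 27 b^2 = 4*8^3 + 27*22^2 = 2048 + 13068 = 15116
Delta = -16 * (15116) = -241856
Delta mod 41 = 3

Delta = 3 (mod 41)


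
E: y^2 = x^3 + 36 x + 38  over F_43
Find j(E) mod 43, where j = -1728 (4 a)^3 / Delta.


Delta = -16(4 a^3 + 27 b^2) mod 43 = 15
-1728 * (4 a)^3 = -1728 * (4*36)^3 mod 43 = 4
j = 4 * 15^(-1) mod 43 = 6

j = 6 (mod 43)


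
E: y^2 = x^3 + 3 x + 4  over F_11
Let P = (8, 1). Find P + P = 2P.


Doubling: s = (3 x1^2 + a) / (2 y1)
s = (3*8^2 + 3) / (2*1) mod 11 = 4
x3 = s^2 - 2 x1 mod 11 = 4^2 - 2*8 = 0
y3 = s (x1 - x3) - y1 mod 11 = 4 * (8 - 0) - 1 = 9

2P = (0, 9)


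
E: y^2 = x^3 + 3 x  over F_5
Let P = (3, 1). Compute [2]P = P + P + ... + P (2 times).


k = 2 = 10_2 (binary, LSB first: 01)
Double-and-add from P = (3, 1):
  bit 0 = 0: acc unchanged = O
  bit 1 = 1: acc = O + (4, 4) = (4, 4)

2P = (4, 4)


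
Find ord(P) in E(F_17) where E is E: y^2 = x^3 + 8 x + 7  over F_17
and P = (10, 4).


Compute successive multiples of P until we hit O:
  1P = (10, 4)
  2P = (13, 8)
  3P = (9, 3)
  4P = (16, 7)
  5P = (4, 16)
  6P = (7, 7)
  7P = (1, 4)
  8P = (6, 13)
  ... (continuing to 22P)
  22P = O

ord(P) = 22


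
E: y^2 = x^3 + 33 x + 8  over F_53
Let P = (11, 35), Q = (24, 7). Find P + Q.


P != Q, so use the chord formula.
s = (y2 - y1) / (x2 - x1) = (25) / (13) mod 53 = 6
x3 = s^2 - x1 - x2 mod 53 = 6^2 - 11 - 24 = 1
y3 = s (x1 - x3) - y1 mod 53 = 6 * (11 - 1) - 35 = 25

P + Q = (1, 25)


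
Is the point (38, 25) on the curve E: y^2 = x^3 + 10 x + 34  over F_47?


Check whether y^2 = x^3 + 10 x + 34 (mod 47) for (x, y) = (38, 25).
LHS: y^2 = 25^2 mod 47 = 14
RHS: x^3 + 10 x + 34 = 38^3 + 10*38 + 34 mod 47 = 14
LHS = RHS

Yes, on the curve


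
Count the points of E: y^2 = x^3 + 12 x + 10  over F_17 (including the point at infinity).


For each x in F_17, count y with y^2 = x^3 + 12 x + 10 mod 17:
  x = 2: RHS = 8, y in [5, 12]  -> 2 point(s)
  x = 5: RHS = 8, y in [5, 12]  -> 2 point(s)
  x = 6: RHS = 9, y in [3, 14]  -> 2 point(s)
  x = 10: RHS = 8, y in [5, 12]  -> 2 point(s)
  x = 13: RHS = 0, y in [0]  -> 1 point(s)
  x = 14: RHS = 15, y in [7, 10]  -> 2 point(s)
Affine points: 11. Add the point at infinity: total = 12.

#E(F_17) = 12


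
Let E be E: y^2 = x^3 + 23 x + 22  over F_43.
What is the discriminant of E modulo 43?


4 a^3 + 27 b^2 = 4*23^3 + 27*22^2 = 48668 + 13068 = 61736
Delta = -16 * (61736) = -987776
Delta mod 43 = 20

Delta = 20 (mod 43)


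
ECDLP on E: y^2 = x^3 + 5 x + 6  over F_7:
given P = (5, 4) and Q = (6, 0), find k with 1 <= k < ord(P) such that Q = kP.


Enumerate multiples of P until we hit Q = (6, 0):
  1P = (5, 4)
  2P = (6, 0)
Match found at i = 2.

k = 2


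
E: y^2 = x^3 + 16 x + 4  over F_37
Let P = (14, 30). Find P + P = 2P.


Doubling: s = (3 x1^2 + a) / (2 y1)
s = (3*14^2 + 16) / (2*30) mod 37 = 15
x3 = s^2 - 2 x1 mod 37 = 15^2 - 2*14 = 12
y3 = s (x1 - x3) - y1 mod 37 = 15 * (14 - 12) - 30 = 0

2P = (12, 0)


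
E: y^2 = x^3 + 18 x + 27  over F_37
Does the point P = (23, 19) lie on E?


Check whether y^2 = x^3 + 18 x + 27 (mod 37) for (x, y) = (23, 19).
LHS: y^2 = 19^2 mod 37 = 28
RHS: x^3 + 18 x + 27 = 23^3 + 18*23 + 27 mod 37 = 28
LHS = RHS

Yes, on the curve


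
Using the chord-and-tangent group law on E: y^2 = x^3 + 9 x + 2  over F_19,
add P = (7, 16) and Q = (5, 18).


P != Q, so use the chord formula.
s = (y2 - y1) / (x2 - x1) = (2) / (17) mod 19 = 18
x3 = s^2 - x1 - x2 mod 19 = 18^2 - 7 - 5 = 8
y3 = s (x1 - x3) - y1 mod 19 = 18 * (7 - 8) - 16 = 4

P + Q = (8, 4)


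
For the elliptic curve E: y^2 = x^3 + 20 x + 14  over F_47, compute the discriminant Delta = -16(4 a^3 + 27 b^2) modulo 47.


4 a^3 + 27 b^2 = 4*20^3 + 27*14^2 = 32000 + 5292 = 37292
Delta = -16 * (37292) = -596672
Delta mod 47 = 40

Delta = 40 (mod 47)


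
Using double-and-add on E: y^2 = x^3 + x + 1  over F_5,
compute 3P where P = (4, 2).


k = 3 = 11_2 (binary, LSB first: 11)
Double-and-add from P = (4, 2):
  bit 0 = 1: acc = O + (4, 2) = (4, 2)
  bit 1 = 1: acc = (4, 2) + (3, 4) = (2, 4)

3P = (2, 4)


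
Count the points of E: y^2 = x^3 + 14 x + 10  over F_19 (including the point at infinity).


For each x in F_19, count y with y^2 = x^3 + 14 x + 10 mod 19:
  x = 1: RHS = 6, y in [5, 14]  -> 2 point(s)
  x = 4: RHS = 16, y in [4, 15]  -> 2 point(s)
  x = 6: RHS = 6, y in [5, 14]  -> 2 point(s)
  x = 8: RHS = 7, y in [8, 11]  -> 2 point(s)
  x = 12: RHS = 6, y in [5, 14]  -> 2 point(s)
  x = 14: RHS = 5, y in [9, 10]  -> 2 point(s)
  x = 15: RHS = 4, y in [2, 17]  -> 2 point(s)
  x = 16: RHS = 17, y in [6, 13]  -> 2 point(s)
Affine points: 16. Add the point at infinity: total = 17.

#E(F_19) = 17


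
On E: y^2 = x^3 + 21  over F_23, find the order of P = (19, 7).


Compute successive multiples of P until we hit O:
  1P = (19, 7)
  2P = (16, 0)
  3P = (19, 16)
  4P = O

ord(P) = 4


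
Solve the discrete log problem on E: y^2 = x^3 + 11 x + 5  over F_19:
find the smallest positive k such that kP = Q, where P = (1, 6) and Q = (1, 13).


Enumerate multiples of P until we hit Q = (1, 13):
  1P = (1, 6)
  2P = (2, 15)
  3P = (2, 4)
  4P = (1, 13)
Match found at i = 4.

k = 4


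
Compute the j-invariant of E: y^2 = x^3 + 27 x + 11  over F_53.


Delta = -16(4 a^3 + 27 b^2) mod 53 = 31
-1728 * (4 a)^3 = -1728 * (4*27)^3 mod 53 = 9
j = 9 * 31^(-1) mod 53 = 2

j = 2 (mod 53)


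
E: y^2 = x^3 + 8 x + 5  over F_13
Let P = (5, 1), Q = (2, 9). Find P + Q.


P != Q, so use the chord formula.
s = (y2 - y1) / (x2 - x1) = (8) / (10) mod 13 = 6
x3 = s^2 - x1 - x2 mod 13 = 6^2 - 5 - 2 = 3
y3 = s (x1 - x3) - y1 mod 13 = 6 * (5 - 3) - 1 = 11

P + Q = (3, 11)


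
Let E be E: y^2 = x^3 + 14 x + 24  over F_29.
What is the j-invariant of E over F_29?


Delta = -16(4 a^3 + 27 b^2) mod 29 = 25
-1728 * (4 a)^3 = -1728 * (4*14)^3 mod 29 = 20
j = 20 * 25^(-1) mod 29 = 24

j = 24 (mod 29)


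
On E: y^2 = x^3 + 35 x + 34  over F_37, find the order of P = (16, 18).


Compute successive multiples of P until we hit O:
  1P = (16, 18)
  2P = (15, 30)
  3P = (2, 36)
  4P = (35, 17)
  5P = (27, 4)
  6P = (21, 22)
  7P = (11, 23)
  8P = (11, 14)
  ... (continuing to 15P)
  15P = O

ord(P) = 15


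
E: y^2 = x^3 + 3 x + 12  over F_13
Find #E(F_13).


For each x in F_13, count y with y^2 = x^3 + 3 x + 12 mod 13:
  x = 0: RHS = 12, y in [5, 8]  -> 2 point(s)
  x = 1: RHS = 3, y in [4, 9]  -> 2 point(s)
  x = 2: RHS = 0, y in [0]  -> 1 point(s)
  x = 3: RHS = 9, y in [3, 10]  -> 2 point(s)
  x = 4: RHS = 10, y in [6, 7]  -> 2 point(s)
  x = 5: RHS = 9, y in [3, 10]  -> 2 point(s)
  x = 6: RHS = 12, y in [5, 8]  -> 2 point(s)
  x = 7: RHS = 12, y in [5, 8]  -> 2 point(s)
  x = 9: RHS = 1, y in [1, 12]  -> 2 point(s)
Affine points: 17. Add the point at infinity: total = 18.

#E(F_13) = 18


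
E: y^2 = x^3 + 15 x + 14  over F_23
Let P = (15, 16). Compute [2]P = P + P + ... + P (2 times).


k = 2 = 10_2 (binary, LSB first: 01)
Double-and-add from P = (15, 16):
  bit 0 = 0: acc unchanged = O
  bit 1 = 1: acc = O + (16, 7) = (16, 7)

2P = (16, 7)


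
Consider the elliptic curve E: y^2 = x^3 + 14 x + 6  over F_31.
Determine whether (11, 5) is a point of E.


Check whether y^2 = x^3 + 14 x + 6 (mod 31) for (x, y) = (11, 5).
LHS: y^2 = 5^2 mod 31 = 25
RHS: x^3 + 14 x + 6 = 11^3 + 14*11 + 6 mod 31 = 3
LHS != RHS

No, not on the curve


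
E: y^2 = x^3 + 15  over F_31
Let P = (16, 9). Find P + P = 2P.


Doubling: s = (3 x1^2 + a) / (2 y1)
s = (3*16^2 + 0) / (2*9) mod 31 = 22
x3 = s^2 - 2 x1 mod 31 = 22^2 - 2*16 = 18
y3 = s (x1 - x3) - y1 mod 31 = 22 * (16 - 18) - 9 = 9

2P = (18, 9)


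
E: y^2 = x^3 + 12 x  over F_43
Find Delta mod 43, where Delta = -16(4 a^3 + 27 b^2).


4 a^3 + 27 b^2 = 4*12^3 + 27*0^2 = 6912 + 0 = 6912
Delta = -16 * (6912) = -110592
Delta mod 43 = 4

Delta = 4 (mod 43)


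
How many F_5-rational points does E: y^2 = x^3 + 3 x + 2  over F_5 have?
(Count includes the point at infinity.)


For each x in F_5, count y with y^2 = x^3 + 3 x + 2 mod 5:
  x = 1: RHS = 1, y in [1, 4]  -> 2 point(s)
  x = 2: RHS = 1, y in [1, 4]  -> 2 point(s)
Affine points: 4. Add the point at infinity: total = 5.

#E(F_5) = 5


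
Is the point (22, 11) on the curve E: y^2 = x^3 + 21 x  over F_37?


Check whether y^2 = x^3 + 21 x + 0 (mod 37) for (x, y) = (22, 11).
LHS: y^2 = 11^2 mod 37 = 10
RHS: x^3 + 21 x + 0 = 22^3 + 21*22 + 0 mod 37 = 10
LHS = RHS

Yes, on the curve


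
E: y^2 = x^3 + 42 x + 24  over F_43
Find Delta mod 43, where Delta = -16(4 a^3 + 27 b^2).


4 a^3 + 27 b^2 = 4*42^3 + 27*24^2 = 296352 + 15552 = 311904
Delta = -16 * (311904) = -4990464
Delta mod 43 = 30

Delta = 30 (mod 43)


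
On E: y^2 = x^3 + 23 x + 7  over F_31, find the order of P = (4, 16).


Compute successive multiples of P until we hit O:
  1P = (4, 16)
  2P = (11, 14)
  3P = (30, 18)
  4P = (17, 14)
  5P = (28, 2)
  6P = (3, 17)
  7P = (25, 5)
  8P = (6, 19)
  ... (continuing to 34P)
  34P = O

ord(P) = 34


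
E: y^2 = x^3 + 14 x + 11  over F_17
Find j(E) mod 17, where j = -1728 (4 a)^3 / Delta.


Delta = -16(4 a^3 + 27 b^2) mod 17 = 14
-1728 * (4 a)^3 = -1728 * (4*14)^3 mod 17 = 2
j = 2 * 14^(-1) mod 17 = 5

j = 5 (mod 17)


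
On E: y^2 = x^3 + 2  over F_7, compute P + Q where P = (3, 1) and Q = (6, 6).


P != Q, so use the chord formula.
s = (y2 - y1) / (x2 - x1) = (5) / (3) mod 7 = 4
x3 = s^2 - x1 - x2 mod 7 = 4^2 - 3 - 6 = 0
y3 = s (x1 - x3) - y1 mod 7 = 4 * (3 - 0) - 1 = 4

P + Q = (0, 4)


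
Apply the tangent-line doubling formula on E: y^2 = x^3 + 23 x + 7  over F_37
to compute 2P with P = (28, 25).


Doubling: s = (3 x1^2 + a) / (2 y1)
s = (3*28^2 + 23) / (2*25) mod 37 = 29
x3 = s^2 - 2 x1 mod 37 = 29^2 - 2*28 = 8
y3 = s (x1 - x3) - y1 mod 37 = 29 * (28 - 8) - 25 = 0

2P = (8, 0)


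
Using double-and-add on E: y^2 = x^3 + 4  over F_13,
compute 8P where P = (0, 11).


k = 8 = 1000_2 (binary, LSB first: 0001)
Double-and-add from P = (0, 11):
  bit 0 = 0: acc unchanged = O
  bit 1 = 0: acc unchanged = O
  bit 2 = 0: acc unchanged = O
  bit 3 = 1: acc = O + (0, 2) = (0, 2)

8P = (0, 2)


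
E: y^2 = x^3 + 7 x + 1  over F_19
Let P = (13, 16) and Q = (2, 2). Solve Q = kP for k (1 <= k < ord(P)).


Enumerate multiples of P until we hit Q = (2, 2):
  1P = (13, 16)
  2P = (2, 17)
  3P = (15, 17)
  4P = (15, 2)
  5P = (2, 2)
Match found at i = 5.

k = 5


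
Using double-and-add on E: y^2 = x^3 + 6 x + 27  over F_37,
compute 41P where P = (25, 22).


k = 41 = 101001_2 (binary, LSB first: 100101)
Double-and-add from P = (25, 22):
  bit 0 = 1: acc = O + (25, 22) = (25, 22)
  bit 1 = 0: acc unchanged = (25, 22)
  bit 2 = 0: acc unchanged = (25, 22)
  bit 3 = 1: acc = (25, 22) + (35, 28) = (4, 35)
  bit 4 = 0: acc unchanged = (4, 35)
  bit 5 = 1: acc = (4, 35) + (26, 6) = (16, 1)

41P = (16, 1)


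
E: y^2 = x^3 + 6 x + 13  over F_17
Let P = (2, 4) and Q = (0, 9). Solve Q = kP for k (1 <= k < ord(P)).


Enumerate multiples of P until we hit Q = (0, 9):
  1P = (2, 4)
  2P = (0, 9)
Match found at i = 2.

k = 2


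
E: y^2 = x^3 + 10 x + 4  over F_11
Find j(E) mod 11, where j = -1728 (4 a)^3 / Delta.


Delta = -16(4 a^3 + 27 b^2) mod 11 = 5
-1728 * (4 a)^3 = -1728 * (4*10)^3 mod 11 = 9
j = 9 * 5^(-1) mod 11 = 4

j = 4 (mod 11)


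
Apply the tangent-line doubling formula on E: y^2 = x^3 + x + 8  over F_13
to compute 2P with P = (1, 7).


Doubling: s = (3 x1^2 + a) / (2 y1)
s = (3*1^2 + 1) / (2*7) mod 13 = 4
x3 = s^2 - 2 x1 mod 13 = 4^2 - 2*1 = 1
y3 = s (x1 - x3) - y1 mod 13 = 4 * (1 - 1) - 7 = 6

2P = (1, 6)


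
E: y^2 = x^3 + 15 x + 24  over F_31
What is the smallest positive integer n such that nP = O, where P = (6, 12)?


Compute successive multiples of P until we hit O:
  1P = (6, 12)
  2P = (7, 10)
  3P = (22, 20)
  4P = (11, 1)
  5P = (30, 16)
  6P = (20, 27)
  7P = (12, 17)
  8P = (18, 9)
  ... (continuing to 21P)
  21P = O

ord(P) = 21


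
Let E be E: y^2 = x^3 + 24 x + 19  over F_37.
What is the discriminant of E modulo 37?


4 a^3 + 27 b^2 = 4*24^3 + 27*19^2 = 55296 + 9747 = 65043
Delta = -16 * (65043) = -1040688
Delta mod 37 = 11

Delta = 11 (mod 37)


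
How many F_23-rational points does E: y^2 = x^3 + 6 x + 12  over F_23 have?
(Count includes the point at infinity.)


For each x in F_23, count y with y^2 = x^3 + 6 x + 12 mod 23:
  x = 0: RHS = 12, y in [9, 14]  -> 2 point(s)
  x = 2: RHS = 9, y in [3, 20]  -> 2 point(s)
  x = 4: RHS = 8, y in [10, 13]  -> 2 point(s)
  x = 5: RHS = 6, y in [11, 12]  -> 2 point(s)
  x = 7: RHS = 6, y in [11, 12]  -> 2 point(s)
  x = 9: RHS = 13, y in [6, 17]  -> 2 point(s)
  x = 11: RHS = 6, y in [11, 12]  -> 2 point(s)
  x = 12: RHS = 18, y in [8, 15]  -> 2 point(s)
  x = 15: RHS = 4, y in [2, 21]  -> 2 point(s)
  x = 16: RHS = 18, y in [8, 15]  -> 2 point(s)
  x = 17: RHS = 13, y in [6, 17]  -> 2 point(s)
  x = 18: RHS = 18, y in [8, 15]  -> 2 point(s)
  x = 19: RHS = 16, y in [4, 19]  -> 2 point(s)
  x = 20: RHS = 13, y in [6, 17]  -> 2 point(s)
Affine points: 28. Add the point at infinity: total = 29.

#E(F_23) = 29


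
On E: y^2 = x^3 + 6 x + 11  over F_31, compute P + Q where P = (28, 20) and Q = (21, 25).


P != Q, so use the chord formula.
s = (y2 - y1) / (x2 - x1) = (5) / (24) mod 31 = 17
x3 = s^2 - x1 - x2 mod 31 = 17^2 - 28 - 21 = 23
y3 = s (x1 - x3) - y1 mod 31 = 17 * (28 - 23) - 20 = 3

P + Q = (23, 3)


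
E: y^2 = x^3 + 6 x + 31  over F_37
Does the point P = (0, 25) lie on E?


Check whether y^2 = x^3 + 6 x + 31 (mod 37) for (x, y) = (0, 25).
LHS: y^2 = 25^2 mod 37 = 33
RHS: x^3 + 6 x + 31 = 0^3 + 6*0 + 31 mod 37 = 31
LHS != RHS

No, not on the curve


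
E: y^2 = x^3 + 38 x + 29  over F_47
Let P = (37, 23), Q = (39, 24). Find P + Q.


P != Q, so use the chord formula.
s = (y2 - y1) / (x2 - x1) = (1) / (2) mod 47 = 24
x3 = s^2 - x1 - x2 mod 47 = 24^2 - 37 - 39 = 30
y3 = s (x1 - x3) - y1 mod 47 = 24 * (37 - 30) - 23 = 4

P + Q = (30, 4)


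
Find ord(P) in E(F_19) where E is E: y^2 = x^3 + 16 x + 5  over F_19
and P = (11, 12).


Compute successive multiples of P until we hit O:
  1P = (11, 12)
  2P = (13, 15)
  3P = (2, 11)
  4P = (10, 5)
  5P = (9, 2)
  6P = (5, 18)
  7P = (4, 0)
  8P = (5, 1)
  ... (continuing to 14P)
  14P = O

ord(P) = 14


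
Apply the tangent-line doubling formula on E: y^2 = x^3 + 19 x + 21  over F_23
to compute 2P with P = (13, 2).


Doubling: s = (3 x1^2 + a) / (2 y1)
s = (3*13^2 + 19) / (2*2) mod 23 = 5
x3 = s^2 - 2 x1 mod 23 = 5^2 - 2*13 = 22
y3 = s (x1 - x3) - y1 mod 23 = 5 * (13 - 22) - 2 = 22

2P = (22, 22)


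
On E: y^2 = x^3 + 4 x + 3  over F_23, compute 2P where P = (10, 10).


k = 2 = 10_2 (binary, LSB first: 01)
Double-and-add from P = (10, 10):
  bit 0 = 0: acc unchanged = O
  bit 1 = 1: acc = O + (16, 0) = (16, 0)

2P = (16, 0)


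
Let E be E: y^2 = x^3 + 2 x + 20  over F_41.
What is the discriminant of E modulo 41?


4 a^3 + 27 b^2 = 4*2^3 + 27*20^2 = 32 + 10800 = 10832
Delta = -16 * (10832) = -173312
Delta mod 41 = 36

Delta = 36 (mod 41)


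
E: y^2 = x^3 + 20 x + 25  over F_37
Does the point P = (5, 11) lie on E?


Check whether y^2 = x^3 + 20 x + 25 (mod 37) for (x, y) = (5, 11).
LHS: y^2 = 11^2 mod 37 = 10
RHS: x^3 + 20 x + 25 = 5^3 + 20*5 + 25 mod 37 = 28
LHS != RHS

No, not on the curve


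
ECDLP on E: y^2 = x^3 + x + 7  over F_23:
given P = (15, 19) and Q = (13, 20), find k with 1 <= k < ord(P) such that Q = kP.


Enumerate multiples of P until we hit Q = (13, 20):
  1P = (15, 19)
  2P = (9, 3)
  3P = (1, 3)
  4P = (13, 3)
  5P = (13, 20)
Match found at i = 5.

k = 5


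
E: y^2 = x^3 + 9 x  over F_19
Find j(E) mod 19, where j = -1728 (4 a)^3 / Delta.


Delta = -16(4 a^3 + 27 b^2) mod 19 = 8
-1728 * (4 a)^3 = -1728 * (4*9)^3 mod 19 = 11
j = 11 * 8^(-1) mod 19 = 18

j = 18 (mod 19)


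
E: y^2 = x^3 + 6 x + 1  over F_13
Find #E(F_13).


For each x in F_13, count y with y^2 = x^3 + 6 x + 1 mod 13:
  x = 0: RHS = 1, y in [1, 12]  -> 2 point(s)
  x = 5: RHS = 0, y in [0]  -> 1 point(s)
  x = 7: RHS = 9, y in [3, 10]  -> 2 point(s)
  x = 9: RHS = 4, y in [2, 11]  -> 2 point(s)
Affine points: 7. Add the point at infinity: total = 8.

#E(F_13) = 8


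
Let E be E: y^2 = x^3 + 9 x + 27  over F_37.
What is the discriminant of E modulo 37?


4 a^3 + 27 b^2 = 4*9^3 + 27*27^2 = 2916 + 19683 = 22599
Delta = -16 * (22599) = -361584
Delta mod 37 = 17

Delta = 17 (mod 37)


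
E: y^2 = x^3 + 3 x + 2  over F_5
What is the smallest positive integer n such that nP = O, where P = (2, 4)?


Compute successive multiples of P until we hit O:
  1P = (2, 4)
  2P = (1, 1)
  3P = (1, 4)
  4P = (2, 1)
  5P = O

ord(P) = 5


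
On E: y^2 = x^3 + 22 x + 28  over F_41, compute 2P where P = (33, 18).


Doubling: s = (3 x1^2 + a) / (2 y1)
s = (3*33^2 + 22) / (2*18) mod 41 = 31
x3 = s^2 - 2 x1 mod 41 = 31^2 - 2*33 = 34
y3 = s (x1 - x3) - y1 mod 41 = 31 * (33 - 34) - 18 = 33

2P = (34, 33)


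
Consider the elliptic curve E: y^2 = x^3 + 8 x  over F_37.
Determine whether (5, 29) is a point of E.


Check whether y^2 = x^3 + 8 x + 0 (mod 37) for (x, y) = (5, 29).
LHS: y^2 = 29^2 mod 37 = 27
RHS: x^3 + 8 x + 0 = 5^3 + 8*5 + 0 mod 37 = 17
LHS != RHS

No, not on the curve


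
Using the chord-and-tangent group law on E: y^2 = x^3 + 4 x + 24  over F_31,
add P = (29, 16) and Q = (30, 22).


P != Q, so use the chord formula.
s = (y2 - y1) / (x2 - x1) = (6) / (1) mod 31 = 6
x3 = s^2 - x1 - x2 mod 31 = 6^2 - 29 - 30 = 8
y3 = s (x1 - x3) - y1 mod 31 = 6 * (29 - 8) - 16 = 17

P + Q = (8, 17)


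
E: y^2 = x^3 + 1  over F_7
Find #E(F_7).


For each x in F_7, count y with y^2 = x^3 + 0 x + 1 mod 7:
  x = 0: RHS = 1, y in [1, 6]  -> 2 point(s)
  x = 1: RHS = 2, y in [3, 4]  -> 2 point(s)
  x = 2: RHS = 2, y in [3, 4]  -> 2 point(s)
  x = 3: RHS = 0, y in [0]  -> 1 point(s)
  x = 4: RHS = 2, y in [3, 4]  -> 2 point(s)
  x = 5: RHS = 0, y in [0]  -> 1 point(s)
  x = 6: RHS = 0, y in [0]  -> 1 point(s)
Affine points: 11. Add the point at infinity: total = 12.

#E(F_7) = 12


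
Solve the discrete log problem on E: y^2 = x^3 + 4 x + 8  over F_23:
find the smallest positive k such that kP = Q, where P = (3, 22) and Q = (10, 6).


Enumerate multiples of P until we hit Q = (10, 6):
  1P = (3, 22)
  2P = (10, 6)
Match found at i = 2.

k = 2


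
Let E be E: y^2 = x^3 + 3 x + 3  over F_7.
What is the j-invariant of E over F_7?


Delta = -16(4 a^3 + 27 b^2) mod 7 = 5
-1728 * (4 a)^3 = -1728 * (4*3)^3 mod 7 = 6
j = 6 * 5^(-1) mod 7 = 4

j = 4 (mod 7)


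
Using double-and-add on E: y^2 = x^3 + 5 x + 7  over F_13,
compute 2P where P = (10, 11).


k = 2 = 10_2 (binary, LSB first: 01)
Double-and-add from P = (10, 11):
  bit 0 = 0: acc unchanged = O
  bit 1 = 1: acc = O + (5, 1) = (5, 1)

2P = (5, 1)


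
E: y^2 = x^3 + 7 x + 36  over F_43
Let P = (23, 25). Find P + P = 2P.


Doubling: s = (3 x1^2 + a) / (2 y1)
s = (3*23^2 + 7) / (2*25) mod 43 = 25
x3 = s^2 - 2 x1 mod 43 = 25^2 - 2*23 = 20
y3 = s (x1 - x3) - y1 mod 43 = 25 * (23 - 20) - 25 = 7

2P = (20, 7)


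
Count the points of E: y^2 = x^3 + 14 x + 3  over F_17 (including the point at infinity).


For each x in F_17, count y with y^2 = x^3 + 14 x + 3 mod 17:
  x = 1: RHS = 1, y in [1, 16]  -> 2 point(s)
  x = 3: RHS = 4, y in [2, 15]  -> 2 point(s)
  x = 4: RHS = 4, y in [2, 15]  -> 2 point(s)
  x = 7: RHS = 2, y in [6, 11]  -> 2 point(s)
  x = 8: RHS = 15, y in [7, 10]  -> 2 point(s)
  x = 9: RHS = 8, y in [5, 12]  -> 2 point(s)
  x = 10: RHS = 4, y in [2, 15]  -> 2 point(s)
  x = 11: RHS = 9, y in [3, 14]  -> 2 point(s)
  x = 13: RHS = 2, y in [6, 11]  -> 2 point(s)
  x = 14: RHS = 2, y in [6, 11]  -> 2 point(s)
  x = 15: RHS = 1, y in [1, 16]  -> 2 point(s)
Affine points: 22. Add the point at infinity: total = 23.

#E(F_17) = 23


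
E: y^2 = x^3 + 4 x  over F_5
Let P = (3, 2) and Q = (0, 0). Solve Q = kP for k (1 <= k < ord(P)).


Enumerate multiples of P until we hit Q = (0, 0):
  1P = (3, 2)
  2P = (0, 0)
Match found at i = 2.

k = 2


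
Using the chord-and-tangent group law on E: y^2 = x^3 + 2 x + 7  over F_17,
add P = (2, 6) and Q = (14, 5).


P != Q, so use the chord formula.
s = (y2 - y1) / (x2 - x1) = (16) / (12) mod 17 = 7
x3 = s^2 - x1 - x2 mod 17 = 7^2 - 2 - 14 = 16
y3 = s (x1 - x3) - y1 mod 17 = 7 * (2 - 16) - 6 = 15

P + Q = (16, 15)


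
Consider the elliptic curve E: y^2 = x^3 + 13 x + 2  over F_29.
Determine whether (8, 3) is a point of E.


Check whether y^2 = x^3 + 13 x + 2 (mod 29) for (x, y) = (8, 3).
LHS: y^2 = 3^2 mod 29 = 9
RHS: x^3 + 13 x + 2 = 8^3 + 13*8 + 2 mod 29 = 9
LHS = RHS

Yes, on the curve


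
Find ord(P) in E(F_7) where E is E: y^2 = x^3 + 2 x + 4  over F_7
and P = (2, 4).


Compute successive multiples of P until we hit O:
  1P = (2, 4)
  2P = (3, 3)
  3P = (3, 4)
  4P = (2, 3)
  5P = O

ord(P) = 5


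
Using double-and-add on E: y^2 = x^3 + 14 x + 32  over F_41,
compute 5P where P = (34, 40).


k = 5 = 101_2 (binary, LSB first: 101)
Double-and-add from P = (34, 40):
  bit 0 = 1: acc = O + (34, 40) = (34, 40)
  bit 1 = 0: acc unchanged = (34, 40)
  bit 2 = 1: acc = (34, 40) + (6, 39) = (34, 1)

5P = (34, 1)


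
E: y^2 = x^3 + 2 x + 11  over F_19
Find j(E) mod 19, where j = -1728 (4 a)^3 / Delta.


Delta = -16(4 a^3 + 27 b^2) mod 19 = 17
-1728 * (4 a)^3 = -1728 * (4*2)^3 mod 19 = 18
j = 18 * 17^(-1) mod 19 = 10

j = 10 (mod 19)


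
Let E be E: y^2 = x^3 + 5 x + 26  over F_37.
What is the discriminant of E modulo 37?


4 a^3 + 27 b^2 = 4*5^3 + 27*26^2 = 500 + 18252 = 18752
Delta = -16 * (18752) = -300032
Delta mod 37 = 1

Delta = 1 (mod 37)


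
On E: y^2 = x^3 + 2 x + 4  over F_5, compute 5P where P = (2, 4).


k = 5 = 101_2 (binary, LSB first: 101)
Double-and-add from P = (2, 4):
  bit 0 = 1: acc = O + (2, 4) = (2, 4)
  bit 1 = 0: acc unchanged = (2, 4)
  bit 2 = 1: acc = (2, 4) + (4, 1) = (0, 3)

5P = (0, 3)


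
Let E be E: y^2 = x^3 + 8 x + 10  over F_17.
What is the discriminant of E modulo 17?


4 a^3 + 27 b^2 = 4*8^3 + 27*10^2 = 2048 + 2700 = 4748
Delta = -16 * (4748) = -75968
Delta mod 17 = 5

Delta = 5 (mod 17)


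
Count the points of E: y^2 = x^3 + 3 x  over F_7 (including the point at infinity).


For each x in F_7, count y with y^2 = x^3 + 3 x + 0 mod 7:
  x = 0: RHS = 0, y in [0]  -> 1 point(s)
  x = 1: RHS = 4, y in [2, 5]  -> 2 point(s)
  x = 2: RHS = 0, y in [0]  -> 1 point(s)
  x = 3: RHS = 1, y in [1, 6]  -> 2 point(s)
  x = 5: RHS = 0, y in [0]  -> 1 point(s)
Affine points: 7. Add the point at infinity: total = 8.

#E(F_7) = 8


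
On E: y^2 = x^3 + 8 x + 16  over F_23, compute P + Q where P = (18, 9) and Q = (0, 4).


P != Q, so use the chord formula.
s = (y2 - y1) / (x2 - x1) = (18) / (5) mod 23 = 22
x3 = s^2 - x1 - x2 mod 23 = 22^2 - 18 - 0 = 6
y3 = s (x1 - x3) - y1 mod 23 = 22 * (18 - 6) - 9 = 2

P + Q = (6, 2)


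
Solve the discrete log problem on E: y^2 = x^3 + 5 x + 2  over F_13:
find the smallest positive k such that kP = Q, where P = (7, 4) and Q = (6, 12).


Enumerate multiples of P until we hit Q = (6, 12):
  1P = (7, 4)
  2P = (9, 10)
  3P = (6, 12)
Match found at i = 3.

k = 3


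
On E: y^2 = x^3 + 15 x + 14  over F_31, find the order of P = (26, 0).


Compute successive multiples of P until we hit O:
  1P = (26, 0)
  2P = O

ord(P) = 2


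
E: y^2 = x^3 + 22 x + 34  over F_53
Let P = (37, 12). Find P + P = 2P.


Doubling: s = (3 x1^2 + a) / (2 y1)
s = (3*37^2 + 22) / (2*12) mod 53 = 2
x3 = s^2 - 2 x1 mod 53 = 2^2 - 2*37 = 36
y3 = s (x1 - x3) - y1 mod 53 = 2 * (37 - 36) - 12 = 43

2P = (36, 43)


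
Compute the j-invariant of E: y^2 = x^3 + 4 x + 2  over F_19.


Delta = -16(4 a^3 + 27 b^2) mod 19 = 9
-1728 * (4 a)^3 = -1728 * (4*4)^3 mod 19 = 11
j = 11 * 9^(-1) mod 19 = 16

j = 16 (mod 19)


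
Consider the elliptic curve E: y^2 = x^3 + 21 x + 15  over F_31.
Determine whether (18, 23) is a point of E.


Check whether y^2 = x^3 + 21 x + 15 (mod 31) for (x, y) = (18, 23).
LHS: y^2 = 23^2 mod 31 = 2
RHS: x^3 + 21 x + 15 = 18^3 + 21*18 + 15 mod 31 = 25
LHS != RHS

No, not on the curve


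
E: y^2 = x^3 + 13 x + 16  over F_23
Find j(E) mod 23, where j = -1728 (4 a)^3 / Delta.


Delta = -16(4 a^3 + 27 b^2) mod 23 = 6
-1728 * (4 a)^3 = -1728 * (4*13)^3 mod 23 = 19
j = 19 * 6^(-1) mod 23 = 7

j = 7 (mod 23)


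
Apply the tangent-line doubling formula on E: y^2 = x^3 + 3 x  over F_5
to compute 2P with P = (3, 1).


Doubling: s = (3 x1^2 + a) / (2 y1)
s = (3*3^2 + 3) / (2*1) mod 5 = 0
x3 = s^2 - 2 x1 mod 5 = 0^2 - 2*3 = 4
y3 = s (x1 - x3) - y1 mod 5 = 0 * (3 - 4) - 1 = 4

2P = (4, 4)


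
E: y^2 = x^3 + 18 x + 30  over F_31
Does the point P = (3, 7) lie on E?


Check whether y^2 = x^3 + 18 x + 30 (mod 31) for (x, y) = (3, 7).
LHS: y^2 = 7^2 mod 31 = 18
RHS: x^3 + 18 x + 30 = 3^3 + 18*3 + 30 mod 31 = 18
LHS = RHS

Yes, on the curve


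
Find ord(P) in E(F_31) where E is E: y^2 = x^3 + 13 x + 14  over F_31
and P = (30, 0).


Compute successive multiples of P until we hit O:
  1P = (30, 0)
  2P = O

ord(P) = 2
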